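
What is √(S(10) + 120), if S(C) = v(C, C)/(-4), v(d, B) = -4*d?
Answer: √130 ≈ 11.402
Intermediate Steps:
S(C) = C (S(C) = -4*C/(-4) = -4*C*(-¼) = C)
√(S(10) + 120) = √(10 + 120) = √130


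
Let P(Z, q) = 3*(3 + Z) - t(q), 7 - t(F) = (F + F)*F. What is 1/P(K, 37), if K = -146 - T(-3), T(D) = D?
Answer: 1/2311 ≈ 0.00043271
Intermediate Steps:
t(F) = 7 - 2*F² (t(F) = 7 - (F + F)*F = 7 - 2*F*F = 7 - 2*F²)
K = -143 (K = -146 - 1*(-3) = -146 + 3 = -143)
P(Z, q) = 2 + 2*q² + 3*Z (P(Z, q) = 3*(3 + Z) - (7 - 2*q²) = (9 + 3*Z) + (-7 + 2*q²) = 2 + 2*q² + 3*Z)
1/P(K, 37) = 1/(2 + 2*37² + 3*(-143)) = 1/(2 + 2*1369 - 429) = 1/(2 + 2738 - 429) = 1/2311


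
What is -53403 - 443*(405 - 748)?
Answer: 98546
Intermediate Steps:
-53403 - 443*(405 - 748) = -53403 - 443*(-343) = -53403 + 151949 = 98546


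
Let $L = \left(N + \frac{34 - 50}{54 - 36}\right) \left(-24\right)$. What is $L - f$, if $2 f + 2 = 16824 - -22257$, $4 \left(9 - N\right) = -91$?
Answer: $- \frac{121681}{6} \approx -20280.0$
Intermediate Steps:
$N = \frac{127}{4}$ ($N = 9 - - \frac{91}{4} = 9 + \frac{91}{4} = \frac{127}{4} \approx 31.75$)
$f = \frac{39079}{2}$ ($f = -1 + \frac{16824 - -22257}{2} = -1 + \frac{16824 + 22257}{2} = -1 + \frac{1}{2} \cdot 39081 = -1 + \frac{39081}{2} = \frac{39079}{2} \approx 19540.0$)
$L = - \frac{2222}{3}$ ($L = \left(\frac{127}{4} + \frac{34 - 50}{54 - 36}\right) \left(-24\right) = \left(\frac{127}{4} - \frac{16}{18}\right) \left(-24\right) = \left(\frac{127}{4} - \frac{8}{9}\right) \left(-24\right) = \frac{1111}{36} \left(-24\right) = - \frac{2222}{3} \approx -740.67$)
$L - f = - \frac{2222}{3} - \frac{39079}{2} = - \frac{121681}{6}$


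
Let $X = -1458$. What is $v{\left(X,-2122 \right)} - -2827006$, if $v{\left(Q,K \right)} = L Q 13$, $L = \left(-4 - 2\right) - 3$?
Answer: $2997592$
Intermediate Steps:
$L = -9$ ($L = -6 - 3 = -9$)
$v{\left(Q,K \right)} = - 117 Q$ ($v{\left(Q,K \right)} = - 9 Q 13 = - 117 Q$)
$v{\left(X,-2122 \right)} - -2827006 = \left(-117\right) \left(-1458\right) - -2827006 = 170586 + 2827006 = 2997592$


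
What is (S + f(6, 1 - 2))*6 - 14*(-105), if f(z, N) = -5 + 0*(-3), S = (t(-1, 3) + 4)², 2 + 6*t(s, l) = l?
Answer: 9265/6 ≈ 1544.2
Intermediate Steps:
t(s, l) = -⅓ + l/6
S = 625/36 (S = ((-⅓ + (⅙)*3) + 4)² = ((-⅓ + ½) + 4)² = (⅙ + 4)² = (25/6)² = 625/36 ≈ 17.361)
f(z, N) = -5 (f(z, N) = -5 + 0 = -5)
(S + f(6, 1 - 2))*6 - 14*(-105) = (625/36 - 5)*6 - 14*(-105) = (445/36)*6 + 1470 = 445/6 + 1470 = 9265/6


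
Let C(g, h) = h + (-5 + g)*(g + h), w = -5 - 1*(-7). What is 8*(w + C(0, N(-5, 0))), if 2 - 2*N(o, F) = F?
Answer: -16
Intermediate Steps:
N(o, F) = 1 - F/2
w = 2 (w = -5 + 7 = 2)
8*(w + C(0, N(-5, 0))) = 8*(2 + (0**2 - 5*0 - 4*(1 - 1/2*0) + 0*(1 - 1/2*0))) = 8*(2 + (0 + 0 - 4*(1 + 0) + 0*(1 + 0))) = 8*(2 + (0 + 0 - 4*1 + 0*1)) = 8*(2 + (0 + 0 - 4 + 0)) = 8*(2 - 4) = 8*(-2) = -16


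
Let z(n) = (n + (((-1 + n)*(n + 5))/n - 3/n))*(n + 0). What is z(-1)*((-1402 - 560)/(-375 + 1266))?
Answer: 2180/99 ≈ 22.020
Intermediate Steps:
z(n) = n*(n - 3/n + (-1 + n)*(5 + n)/n) (z(n) = (n + (((-1 + n)*(5 + n))/n - 3/n))*n = (n + ((-1 + n)*(5 + n)/n - 3/n))*n = (n + (-3/n + (-1 + n)*(5 + n)/n))*n = (n - 3/n + (-1 + n)*(5 + n)/n)*n = n*(n - 3/n + (-1 + n)*(5 + n)/n))
z(-1)*((-1402 - 560)/(-375 + 1266)) = (-8 + 2*(-1)² + 4*(-1))*((-1402 - 560)/(-375 + 1266)) = (-8 + 2*1 - 4)*(-1962/891) = (-8 + 2 - 4)*(-1962*1/891) = -10*(-218/99) = 2180/99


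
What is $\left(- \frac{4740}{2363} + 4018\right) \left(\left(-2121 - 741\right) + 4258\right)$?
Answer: $\frac{13247752424}{2363} \approx 5.6063 \cdot 10^{6}$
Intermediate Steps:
$\left(- \frac{4740}{2363} + 4018\right) \left(\left(-2121 - 741\right) + 4258\right) = \left(\left(-4740\right) \frac{1}{2363} + 4018\right) \left(-2862 + 4258\right) = \left(- \frac{4740}{2363} + 4018\right) 1396 = \frac{9489794}{2363} \cdot 1396 = \frac{13247752424}{2363}$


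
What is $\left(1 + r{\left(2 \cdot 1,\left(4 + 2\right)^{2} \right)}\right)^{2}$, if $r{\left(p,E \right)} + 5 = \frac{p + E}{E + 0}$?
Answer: $\frac{2809}{324} \approx 8.6698$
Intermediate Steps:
$r{\left(p,E \right)} = -5 + \frac{E + p}{E}$ ($r{\left(p,E \right)} = -5 + \frac{p + E}{E + 0} = -5 + \frac{E + p}{E}$)
$\left(1 + r{\left(2 \cdot 1,\left(4 + 2\right)^{2} \right)}\right)^{2} = \left(1 - \left(4 - \frac{2 \cdot 1}{\left(4 + 2\right)^{2}}\right)\right)^{2} = \left(1 - \left(4 - \frac{2}{6^{2}}\right)\right)^{2} = \left(1 - \left(4 - \frac{2}{36}\right)\right)^{2} = \left(1 + \left(-4 + 2 \cdot \frac{1}{36}\right)\right)^{2} = \left(1 + \left(-4 + \frac{1}{18}\right)\right)^{2} = \left(1 - \frac{71}{18}\right)^{2} = \left(- \frac{53}{18}\right)^{2} = \frac{2809}{324}$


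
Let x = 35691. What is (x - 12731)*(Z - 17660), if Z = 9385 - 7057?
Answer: -352022720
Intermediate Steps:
Z = 2328
(x - 12731)*(Z - 17660) = (35691 - 12731)*(2328 - 17660) = 22960*(-15332) = -352022720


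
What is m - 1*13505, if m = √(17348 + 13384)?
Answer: -13505 + 2*√7683 ≈ -13330.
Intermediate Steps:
m = 2*√7683 (m = √30732 = 2*√7683 ≈ 175.31)
m - 1*13505 = 2*√7683 - 1*13505 = 2*√7683 - 13505 = -13505 + 2*√7683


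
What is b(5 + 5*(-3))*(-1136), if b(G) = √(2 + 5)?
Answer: -1136*√7 ≈ -3005.6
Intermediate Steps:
b(G) = √7
b(5 + 5*(-3))*(-1136) = √7*(-1136) = -1136*√7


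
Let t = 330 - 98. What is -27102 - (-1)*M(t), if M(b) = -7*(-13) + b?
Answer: -26779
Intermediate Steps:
t = 232
M(b) = 91 + b
-27102 - (-1)*M(t) = -27102 - (-1)*(91 + 232) = -27102 - (-1)*323 = -27102 - 1*(-323) = -27102 + 323 = -26779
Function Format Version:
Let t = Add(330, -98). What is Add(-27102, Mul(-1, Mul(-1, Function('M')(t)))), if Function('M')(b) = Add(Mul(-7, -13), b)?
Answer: -26779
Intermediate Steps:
t = 232
Function('M')(b) = Add(91, b)
Add(-27102, Mul(-1, Mul(-1, Function('M')(t)))) = Add(-27102, Mul(-1, Mul(-1, Add(91, 232)))) = Add(-27102, Mul(-1, Mul(-1, 323))) = Add(-27102, Mul(-1, -323)) = Add(-27102, 323) = -26779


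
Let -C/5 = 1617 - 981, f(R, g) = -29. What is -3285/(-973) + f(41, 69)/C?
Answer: 10474517/3094140 ≈ 3.3853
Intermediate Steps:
C = -3180 (C = -5*(1617 - 981) = -5*636 = -3180)
-3285/(-973) + f(41, 69)/C = -3285/(-973) - 29/(-3180) = -3285*(-1/973) - 29*(-1/3180) = 3285/973 + 29/3180 = 10474517/3094140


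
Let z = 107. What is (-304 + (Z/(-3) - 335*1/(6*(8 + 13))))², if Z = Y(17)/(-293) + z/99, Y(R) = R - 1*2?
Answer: 139889924366518225/1484240270436 ≈ 94250.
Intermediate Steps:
Y(R) = -2 + R (Y(R) = R - 2 = -2 + R)
Z = 29866/29007 (Z = (-2 + 17)/(-293) + 107/99 = 15*(-1/293) + 107*(1/99) = -15/293 + 107/99 = 29866/29007 ≈ 1.0296)
(-304 + (Z/(-3) - 335*1/(6*(8 + 13))))² = (-304 + ((29866/29007)/(-3) - 335*1/(6*(8 + 13))))² = (-304 + ((29866/29007)*(-⅓) - 335/(6*21)))² = (-304 + (-29866/87021 - 335/126))² = (-304 - 3657239/1218294)² = (-374018615/1218294)² = 139889924366518225/1484240270436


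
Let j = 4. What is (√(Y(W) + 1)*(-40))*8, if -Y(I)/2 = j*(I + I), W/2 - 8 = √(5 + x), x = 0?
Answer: -320*I*√(255 + 32*√5) ≈ -5782.7*I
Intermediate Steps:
W = 16 + 2*√5 (W = 16 + 2*√(5 + 0) = 16 + 2*√5 ≈ 20.472)
Y(I) = -16*I (Y(I) = -8*(I + I) = -8*2*I = -16*I)
(√(Y(W) + 1)*(-40))*8 = (√(-16*(16 + 2*√5) + 1)*(-40))*8 = (√((-256 - 32*√5) + 1)*(-40))*8 = (√(-255 - 32*√5)*(-40))*8 = -40*√(-255 - 32*√5)*8 = -320*√(-255 - 32*√5)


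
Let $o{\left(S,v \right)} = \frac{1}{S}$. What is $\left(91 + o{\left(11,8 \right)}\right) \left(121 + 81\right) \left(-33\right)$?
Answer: $-607212$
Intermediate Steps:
$\left(91 + o{\left(11,8 \right)}\right) \left(121 + 81\right) \left(-33\right) = \left(91 + \frac{1}{11}\right) \left(121 + 81\right) \left(-33\right) = \left(91 + \frac{1}{11}\right) 202 \left(-33\right) = \frac{1002}{11} \cdot 202 \left(-33\right) = \frac{202404}{11} \left(-33\right) = -607212$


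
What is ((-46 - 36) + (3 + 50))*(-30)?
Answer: 870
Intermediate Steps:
((-46 - 36) + (3 + 50))*(-30) = (-82 + 53)*(-30) = -29*(-30) = 870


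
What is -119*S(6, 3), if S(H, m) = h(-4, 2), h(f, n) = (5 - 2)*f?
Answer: 1428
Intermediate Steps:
h(f, n) = 3*f
S(H, m) = -12 (S(H, m) = 3*(-4) = -12)
-119*S(6, 3) = -119*(-12) = -7*(-204) = 1428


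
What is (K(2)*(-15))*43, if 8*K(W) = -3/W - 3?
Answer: 5805/16 ≈ 362.81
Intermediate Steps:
K(W) = -3/8 - 3/(8*W) (K(W) = (-3/W - 3)/8 = (-3 - 3/W)/8 = -3/8 - 3/(8*W))
(K(2)*(-15))*43 = (((3/8)*(-1 - 1*2)/2)*(-15))*43 = (((3/8)*(½)*(-1 - 2))*(-15))*43 = (((3/8)*(½)*(-3))*(-15))*43 = -9/16*(-15)*43 = (135/16)*43 = 5805/16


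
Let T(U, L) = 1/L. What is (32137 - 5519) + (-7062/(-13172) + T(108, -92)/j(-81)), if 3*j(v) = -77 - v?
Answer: 32256971057/1211824 ≈ 26619.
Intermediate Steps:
j(v) = -77/3 - v/3 (j(v) = (-77 - v)/3 = -77/3 - v/3)
(32137 - 5519) + (-7062/(-13172) + T(108, -92)/j(-81)) = (32137 - 5519) + (-7062/(-13172) + 1/((-92)*(-77/3 - ⅓*(-81)))) = 26618 + (-7062*(-1/13172) - 1/(92*(-77/3 + 27))) = 26618 + (3531/6586 - 1/(92*4/3)) = 26618 + (3531/6586 - 1/92*¾) = 26618 + (3531/6586 - 3/368) = 26618 + 639825/1211824 = 32256971057/1211824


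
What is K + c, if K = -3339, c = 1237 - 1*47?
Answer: -2149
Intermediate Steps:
c = 1190 (c = 1237 - 47 = 1190)
K + c = -3339 + 1190 = -2149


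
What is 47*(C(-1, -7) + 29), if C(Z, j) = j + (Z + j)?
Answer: 658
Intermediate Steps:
C(Z, j) = Z + 2*j
47*(C(-1, -7) + 29) = 47*((-1 + 2*(-7)) + 29) = 47*((-1 - 14) + 29) = 47*(-15 + 29) = 47*14 = 658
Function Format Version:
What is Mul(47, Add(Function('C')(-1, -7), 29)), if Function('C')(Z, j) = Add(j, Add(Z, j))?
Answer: 658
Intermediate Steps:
Function('C')(Z, j) = Add(Z, Mul(2, j))
Mul(47, Add(Function('C')(-1, -7), 29)) = Mul(47, Add(Add(-1, Mul(2, -7)), 29)) = Mul(47, Add(Add(-1, -14), 29)) = Mul(47, Add(-15, 29)) = Mul(47, 14) = 658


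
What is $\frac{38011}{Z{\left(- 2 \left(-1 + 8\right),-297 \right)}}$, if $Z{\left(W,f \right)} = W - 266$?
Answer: $- \frac{38011}{280} \approx -135.75$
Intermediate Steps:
$Z{\left(W,f \right)} = -266 + W$
$\frac{38011}{Z{\left(- 2 \left(-1 + 8\right),-297 \right)}} = \frac{38011}{-266 - 2 \left(-1 + 8\right)} = \frac{38011}{-266 - 14} = \frac{38011}{-280} = 38011 \left(- \frac{1}{280}\right) = - \frac{38011}{280}$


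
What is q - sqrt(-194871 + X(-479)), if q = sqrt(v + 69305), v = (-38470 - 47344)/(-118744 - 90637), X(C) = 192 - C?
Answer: sqrt(3038377108894239)/209381 - 10*I*sqrt(1942) ≈ 263.26 - 440.68*I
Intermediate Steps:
v = 85814/209381 (v = -85814/(-209381) = -85814*(-1/209381) = 85814/209381 ≈ 0.40985)
q = sqrt(3038377108894239)/209381 (q = sqrt(85814/209381 + 69305) = sqrt(14511236019/209381) = sqrt(3038377108894239)/209381 ≈ 263.26)
q - sqrt(-194871 + X(-479)) = sqrt(3038377108894239)/209381 - sqrt(-194871 + (192 - 1*(-479))) = sqrt(3038377108894239)/209381 - sqrt(-194871 + (192 + 479)) = sqrt(3038377108894239)/209381 - sqrt(-194871 + 671) = sqrt(3038377108894239)/209381 - sqrt(-194200) = sqrt(3038377108894239)/209381 - 10*I*sqrt(1942)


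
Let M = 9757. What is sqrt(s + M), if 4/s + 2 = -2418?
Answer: 2*sqrt(7378730)/55 ≈ 98.777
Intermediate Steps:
s = -1/605 (s = 4/(-2 - 2418) = 4/(-2420) = 4*(-1/2420) = -1/605 ≈ -0.0016529)
sqrt(s + M) = sqrt(-1/605 + 9757) = sqrt(5902984/605) = 2*sqrt(7378730)/55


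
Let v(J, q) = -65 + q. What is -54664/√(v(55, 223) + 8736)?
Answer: -27332*√8894/4447 ≈ -579.63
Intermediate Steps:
-54664/√(v(55, 223) + 8736) = -54664/√((-65 + 223) + 8736) = -54664/√(158 + 8736) = -54664*√8894/8894 = -27332*√8894/4447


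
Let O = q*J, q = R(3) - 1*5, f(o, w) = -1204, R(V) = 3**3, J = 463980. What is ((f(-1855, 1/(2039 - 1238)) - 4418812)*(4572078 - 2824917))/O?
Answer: -321769982274/425315 ≈ -7.5655e+5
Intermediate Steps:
R(V) = 27
q = 22 (q = 27 - 1*5 = 27 - 5 = 22)
O = 10207560 (O = 22*463980 = 10207560)
((f(-1855, 1/(2039 - 1238)) - 4418812)*(4572078 - 2824917))/O = ((-1204 - 4418812)*(4572078 - 2824917))/10207560 = -4420016*1747161*(1/10207560) = -7722479574576*1/10207560 = -321769982274/425315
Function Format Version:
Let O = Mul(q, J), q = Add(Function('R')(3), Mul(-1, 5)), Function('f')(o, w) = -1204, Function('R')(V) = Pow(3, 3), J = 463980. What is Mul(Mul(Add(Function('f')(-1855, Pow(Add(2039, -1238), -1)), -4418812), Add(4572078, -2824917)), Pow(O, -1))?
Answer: Rational(-321769982274, 425315) ≈ -7.5655e+5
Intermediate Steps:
Function('R')(V) = 27
q = 22 (q = Add(27, Mul(-1, 5)) = Add(27, -5) = 22)
O = 10207560 (O = Mul(22, 463980) = 10207560)
Mul(Mul(Add(Function('f')(-1855, Pow(Add(2039, -1238), -1)), -4418812), Add(4572078, -2824917)), Pow(O, -1)) = Mul(Mul(Add(-1204, -4418812), Add(4572078, -2824917)), Pow(10207560, -1)) = Mul(Mul(-4420016, 1747161), Rational(1, 10207560)) = Mul(-7722479574576, Rational(1, 10207560)) = Rational(-321769982274, 425315)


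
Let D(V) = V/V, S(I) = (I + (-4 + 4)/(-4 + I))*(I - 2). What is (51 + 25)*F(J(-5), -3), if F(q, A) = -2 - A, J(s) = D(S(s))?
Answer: 76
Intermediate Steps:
S(I) = I*(-2 + I) (S(I) = (I + 0/(-4 + I))*(-2 + I) = (I + 0)*(-2 + I) = I*(-2 + I))
D(V) = 1
J(s) = 1
(51 + 25)*F(J(-5), -3) = (51 + 25)*(-2 - 1*(-3)) = 76*(-2 + 3) = 76*1 = 76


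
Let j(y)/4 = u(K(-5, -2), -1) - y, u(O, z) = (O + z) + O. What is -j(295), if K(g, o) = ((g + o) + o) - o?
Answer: 1240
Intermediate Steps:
K(g, o) = g + o (K(g, o) = (g + 2*o) - o = g + o)
u(O, z) = z + 2*O
j(y) = -60 - 4*y (j(y) = 4*((-1 + 2*(-5 - 2)) - y) = 4*((-1 + 2*(-7)) - y) = 4*((-1 - 14) - y) = 4*(-15 - y) = -60 - 4*y)
-j(295) = -(-60 - 4*295) = -(-60 - 1180) = -1*(-1240) = 1240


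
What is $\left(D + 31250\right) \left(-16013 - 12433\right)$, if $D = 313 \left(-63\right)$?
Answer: $-328010826$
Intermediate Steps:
$D = -19719$
$\left(D + 31250\right) \left(-16013 - 12433\right) = \left(-19719 + 31250\right) \left(-16013 - 12433\right) = 11531 \left(-28446\right) = -328010826$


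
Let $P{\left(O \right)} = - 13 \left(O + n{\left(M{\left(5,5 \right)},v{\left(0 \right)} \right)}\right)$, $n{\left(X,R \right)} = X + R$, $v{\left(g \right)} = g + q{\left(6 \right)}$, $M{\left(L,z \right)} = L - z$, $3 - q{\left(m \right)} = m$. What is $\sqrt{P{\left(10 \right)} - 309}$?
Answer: $20 i \approx 20.0 i$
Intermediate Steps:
$q{\left(m \right)} = 3 - m$
$v{\left(g \right)} = -3 + g$ ($v{\left(g \right)} = g + \left(3 - 6\right) = g - 3 = -3 + g$)
$n{\left(X,R \right)} = R + X$
$P{\left(O \right)} = 39 - 13 O$ ($P{\left(O \right)} = - 13 \left(O + \left(\left(-3 + 0\right) + \left(5 - 5\right)\right)\right) = - 13 \left(O + \left(-3 + \left(5 - 5\right)\right)\right) = - 13 \left(O + \left(-3 + 0\right)\right) = - 13 \left(O - 3\right) = - 13 \left(-3 + O\right) = 39 - 13 O$)
$\sqrt{P{\left(10 \right)} - 309} = \sqrt{\left(39 - 130\right) - 309} = \sqrt{-91 - 309} = \sqrt{-400} = 20 i$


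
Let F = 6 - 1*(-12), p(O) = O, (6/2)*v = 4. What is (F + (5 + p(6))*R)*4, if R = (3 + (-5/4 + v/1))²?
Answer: 17651/36 ≈ 490.31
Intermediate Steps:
v = 4/3 (v = (⅓)*4 = 4/3 ≈ 1.3333)
F = 18 (F = 6 + 12 = 18)
R = 1369/144 (R = (3 + (-5/4 + (4/3)/1))² = (3 + (-5*¼ + (4/3)*1))² = (3 + (-5/4 + 4/3))² = (3 + 1/12)² = (37/12)² = 1369/144 ≈ 9.5069)
(F + (5 + p(6))*R)*4 = (18 + (5 + 6)*(1369/144))*4 = (18 + 11*(1369/144))*4 = (18 + 15059/144)*4 = (17651/144)*4 = 17651/36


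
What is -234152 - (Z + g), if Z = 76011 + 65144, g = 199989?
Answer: -575296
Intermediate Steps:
Z = 141155
-234152 - (Z + g) = -234152 - (141155 + 199989) = -234152 - 1*341144 = -234152 - 341144 = -575296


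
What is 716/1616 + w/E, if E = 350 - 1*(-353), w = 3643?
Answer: 1597609/284012 ≈ 5.6251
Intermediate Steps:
E = 703 (E = 350 + 353 = 703)
716/1616 + w/E = 716/1616 + 3643/703 = 716*(1/1616) + 3643*(1/703) = 179/404 + 3643/703 = 1597609/284012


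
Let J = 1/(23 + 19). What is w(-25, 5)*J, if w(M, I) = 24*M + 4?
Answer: -298/21 ≈ -14.190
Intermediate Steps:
w(M, I) = 4 + 24*M
J = 1/42 ≈ 0.023810
w(-25, 5)*J = (4 + 24*(-25))*(1/42) = (4 - 600)*(1/42) = -596*1/42 = -298/21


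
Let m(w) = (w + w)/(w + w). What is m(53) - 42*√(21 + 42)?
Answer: 1 - 126*√7 ≈ -332.36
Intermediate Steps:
m(w) = 1 (m(w) = (2*w)/((2*w)) = (2*w)*(1/(2*w)) = 1)
m(53) - 42*√(21 + 42) = 1 - 42*√(21 + 42) = 1 - 42*√63 = 1 - 42*3*√7 = 1 - 126*√7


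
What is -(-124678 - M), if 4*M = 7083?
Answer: 505795/4 ≈ 1.2645e+5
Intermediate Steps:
M = 7083/4 (M = (¼)*7083 = 7083/4 ≈ 1770.8)
-(-124678 - M) = -(-124678 - 1*7083/4) = -(-124678 - 7083/4) = -1*(-505795/4) = 505795/4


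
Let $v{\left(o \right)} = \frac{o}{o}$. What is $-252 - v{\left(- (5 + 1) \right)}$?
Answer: $-253$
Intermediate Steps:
$v{\left(o \right)} = 1$
$-252 - v{\left(- (5 + 1) \right)} = -252 - 1 = -253$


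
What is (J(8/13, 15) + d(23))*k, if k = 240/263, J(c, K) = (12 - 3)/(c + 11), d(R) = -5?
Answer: -153120/39713 ≈ -3.8557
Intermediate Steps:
J(c, K) = 9/(11 + c)
k = 240/263 (k = 240*(1/263) = 240/263 ≈ 0.91255)
(J(8/13, 15) + d(23))*k = (9/(11 + 8/13) - 5)*(240/263) = (9/(151/13) - 5)*(240/263) = (9*(13/151) - 5)*(240/263) = (117/151 - 5)*(240/263) = -638/151*240/263 = -153120/39713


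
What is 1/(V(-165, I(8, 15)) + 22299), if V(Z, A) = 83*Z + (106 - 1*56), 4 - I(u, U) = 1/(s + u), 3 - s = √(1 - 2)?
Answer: 1/8654 ≈ 0.00011555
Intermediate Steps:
s = 3 - I (s = 3 - √(1 - 2) = 3 - √(-1) = 3 - I ≈ 3.0 - 1.0*I)
I(u, U) = 4 - 1/(3 + u - I) (I(u, U) = 4 - 1/((3 - I) + u) = 4 - 1/(3 + u - I))
V(Z, A) = 50 + 83*Z (V(Z, A) = 83*Z + (106 - 56) = 83*Z + 50 = 50 + 83*Z)
1/(V(-165, I(8, 15)) + 22299) = 1/((50 + 83*(-165)) + 22299) = 1/((50 - 13695) + 22299) = 1/(-13645 + 22299) = 1/8654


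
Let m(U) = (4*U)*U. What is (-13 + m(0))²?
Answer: 169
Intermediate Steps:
m(U) = 4*U²
(-13 + m(0))² = (-13 + 4*0²)² = (-13 + 4*0)² = (-13 + 0)² = (-13)² = 169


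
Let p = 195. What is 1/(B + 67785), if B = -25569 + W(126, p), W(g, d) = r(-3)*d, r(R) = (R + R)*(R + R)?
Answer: 1/49236 ≈ 2.0310e-5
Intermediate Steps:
r(R) = 4*R² (r(R) = (2*R)*(2*R) = 4*R²)
W(g, d) = 36*d (W(g, d) = (4*(-3)²)*d = (4*9)*d = 36*d)
B = -18549 (B = -25569 + 36*195 = -25569 + 7020 = -18549)
1/(B + 67785) = 1/(-18549 + 67785) = 1/49236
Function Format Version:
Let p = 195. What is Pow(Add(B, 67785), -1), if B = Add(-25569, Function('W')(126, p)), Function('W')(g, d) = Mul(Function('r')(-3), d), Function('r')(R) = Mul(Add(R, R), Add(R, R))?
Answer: Rational(1, 49236) ≈ 2.0310e-5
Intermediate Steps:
Function('r')(R) = Mul(4, Pow(R, 2)) (Function('r')(R) = Mul(Mul(2, R), Mul(2, R)) = Mul(4, Pow(R, 2)))
Function('W')(g, d) = Mul(36, d) (Function('W')(g, d) = Mul(Mul(4, Pow(-3, 2)), d) = Mul(Mul(4, 9), d) = Mul(36, d))
B = -18549 (B = Add(-25569, Mul(36, 195)) = Add(-25569, 7020) = -18549)
Pow(Add(B, 67785), -1) = Pow(Add(-18549, 67785), -1) = Pow(49236, -1) = Rational(1, 49236)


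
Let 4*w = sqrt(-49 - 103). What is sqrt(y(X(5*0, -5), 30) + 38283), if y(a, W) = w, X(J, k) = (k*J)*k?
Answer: sqrt(153132 + 2*I*sqrt(38))/2 ≈ 195.66 + 0.0078764*I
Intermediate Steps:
X(J, k) = J*k**2 (X(J, k) = (J*k)*k = J*k**2)
w = I*sqrt(38)/2 (w = sqrt(-49 - 103)/4 = sqrt(-152)/4 = (2*I*sqrt(38))/4 = I*sqrt(38)/2 ≈ 3.0822*I)
y(a, W) = I*sqrt(38)/2
sqrt(y(X(5*0, -5), 30) + 38283) = sqrt(I*sqrt(38)/2 + 38283) = sqrt(38283 + I*sqrt(38)/2)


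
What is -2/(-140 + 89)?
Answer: 2/51 ≈ 0.039216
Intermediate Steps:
-2/(-140 + 89) = -2/(-51) = -2*(-1/51) = 2/51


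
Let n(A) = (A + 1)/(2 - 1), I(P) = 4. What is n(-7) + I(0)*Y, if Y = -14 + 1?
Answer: -58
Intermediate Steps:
n(A) = 1 + A (n(A) = (1 + A)/1 = (1 + A)*1 = 1 + A)
Y = -13
n(-7) + I(0)*Y = (1 - 7) + 4*(-13) = -6 - 52 = -58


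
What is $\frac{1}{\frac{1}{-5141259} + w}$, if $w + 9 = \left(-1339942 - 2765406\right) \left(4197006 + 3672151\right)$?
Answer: $- \frac{5141259}{166091600457046421056} \approx -3.0954 \cdot 10^{-14}$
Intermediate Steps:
$w = -32305627951645$ ($w = -9 + \left(-1339942 - 2765406\right) \left(4197006 + 3672151\right) = -9 - 32305627951636 = -32305627951645$)
$\frac{1}{\frac{1}{-5141259} + w} = \frac{1}{\frac{1}{-5141259} - 32305627951645} = \frac{1}{- \frac{1}{5141259} - 32305627951645} = \frac{1}{- \frac{166091600457046421056}{5141259}} = - \frac{5141259}{166091600457046421056}$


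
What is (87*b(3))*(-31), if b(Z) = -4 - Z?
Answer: 18879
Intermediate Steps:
(87*b(3))*(-31) = (87*(-4 - 1*3))*(-31) = (87*(-4 - 3))*(-31) = (87*(-7))*(-31) = -609*(-31) = 18879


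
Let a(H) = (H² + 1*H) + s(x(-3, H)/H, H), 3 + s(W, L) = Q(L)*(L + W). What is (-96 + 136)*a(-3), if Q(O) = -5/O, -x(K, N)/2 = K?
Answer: -640/3 ≈ -213.33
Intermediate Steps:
x(K, N) = -2*K
s(W, L) = -3 - 5*(L + W)/L (s(W, L) = -3 + (-5/L)*(L + W) = -3 - 5*(L + W)/L)
a(H) = -8 + H + H² - 30/H² (a(H) = (H² + 1*H) + (-8 - 5*(-2*(-3))/H/H) = (H² + H) + (-8 - 5*6/H/H) = (H + H²) + (-8 - 30/H²) = -8 + H + H² - 30/H²)
(-96 + 136)*a(-3) = (-96 + 136)*(-8 - 3 + (-3)² - 30/(-3)²) = 40*(-8 - 3 + 9 - 30*⅑) = 40*(-8 - 3 + 9 - 10/3) = 40*(-16/3) = -640/3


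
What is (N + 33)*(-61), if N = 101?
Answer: -8174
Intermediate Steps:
(N + 33)*(-61) = (101 + 33)*(-61) = 134*(-61) = -8174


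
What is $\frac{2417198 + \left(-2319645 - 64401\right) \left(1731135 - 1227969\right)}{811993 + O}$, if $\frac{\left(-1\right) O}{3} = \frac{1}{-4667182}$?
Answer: $- \frac{5598604382330129716}{3789719113729} \approx -1.4773 \cdot 10^{6}$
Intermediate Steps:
$O = \frac{3}{4667182}$ ($O = - \frac{3}{-4667182} = \left(-3\right) \left(- \frac{1}{4667182}\right) = \frac{3}{4667182} \approx 6.4279 \cdot 10^{-7}$)
$\frac{2417198 + \left(-2319645 - 64401\right) \left(1731135 - 1227969\right)}{811993 + O} = \frac{2417198 + \left(-2319645 - 64401\right) \left(1731135 - 1227969\right)}{811993 + \frac{3}{4667182}} = \frac{2417198 - 1199570889636}{\frac{3789719113729}{4667182}} = \left(2417198 - 1199570889636\right) \frac{4667182}{3789719113729} = \left(-1199568472438\right) \frac{4667182}{3789719113729} = - \frac{5598604382330129716}{3789719113729}$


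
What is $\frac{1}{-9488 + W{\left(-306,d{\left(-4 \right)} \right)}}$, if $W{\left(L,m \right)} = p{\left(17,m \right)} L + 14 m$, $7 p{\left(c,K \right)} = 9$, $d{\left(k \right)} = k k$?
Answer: $- \frac{7}{67602} \approx -0.00010355$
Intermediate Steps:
$d{\left(k \right)} = k^{2}$
$p{\left(c,K \right)} = \frac{9}{7}$ ($p{\left(c,K \right)} = \frac{1}{7} \cdot 9 = \frac{9}{7}$)
$W{\left(L,m \right)} = 14 m + \frac{9 L}{7}$ ($W{\left(L,m \right)} = \frac{9 L}{7} + 14 m = 14 m + \frac{9 L}{7}$)
$\frac{1}{-9488 + W{\left(-306,d{\left(-4 \right)} \right)}} = \frac{1}{-9488 + \left(14 \left(-4\right)^{2} + \frac{9}{7} \left(-306\right)\right)} = \frac{1}{-9488 + \left(14 \cdot 16 - \frac{2754}{7}\right)} = \frac{1}{-9488 + \left(224 - \frac{2754}{7}\right)} = \frac{1}{-9488 - \frac{1186}{7}} = \frac{1}{- \frac{67602}{7}} = - \frac{7}{67602}$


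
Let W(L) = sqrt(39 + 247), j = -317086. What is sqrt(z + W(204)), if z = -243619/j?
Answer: sqrt(77248174234 + 100543531396*sqrt(286))/317086 ≈ 4.2047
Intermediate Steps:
z = 243619/317086 (z = -243619/(-317086) = -243619*(-1/317086) = 243619/317086 ≈ 0.76831)
W(L) = sqrt(286)
sqrt(z + W(204)) = sqrt(243619/317086 + sqrt(286))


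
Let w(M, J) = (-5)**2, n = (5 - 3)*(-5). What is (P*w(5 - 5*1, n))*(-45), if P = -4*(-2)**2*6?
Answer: 108000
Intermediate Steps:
n = -10 (n = 2*(-5) = -10)
w(M, J) = 25
P = -96 (P = -4*4*6 = -16*6 = -96)
(P*w(5 - 5*1, n))*(-45) = -96*25*(-45) = -2400*(-45) = 108000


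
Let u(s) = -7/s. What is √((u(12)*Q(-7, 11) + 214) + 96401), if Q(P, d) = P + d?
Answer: √869514/3 ≈ 310.83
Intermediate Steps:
√((u(12)*Q(-7, 11) + 214) + 96401) = √(((-7/12)*(-7 + 11) + 214) + 96401) = √((-7*1/12*4 + 214) + 96401) = √((-7/12*4 + 214) + 96401) = √((-7/3 + 214) + 96401) = √(635/3 + 96401) = √(289838/3) = √869514/3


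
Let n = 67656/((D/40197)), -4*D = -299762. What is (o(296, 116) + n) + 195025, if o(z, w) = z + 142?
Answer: 34735326367/149881 ≈ 2.3175e+5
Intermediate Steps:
D = 149881/2 (D = -1/4*(-299762) = 149881/2 ≈ 74941.)
o(z, w) = 142 + z
n = 5439136464/149881 (n = 67656/(((149881/2)/40197)) = 67656/(((149881/2)*(1/40197))) = 67656/(149881/80394) = 67656*(80394/149881) = 5439136464/149881 ≈ 36290.)
(o(296, 116) + n) + 195025 = ((142 + 296) + 5439136464/149881) + 195025 = (438 + 5439136464/149881) + 195025 = 5504784342/149881 + 195025 = 34735326367/149881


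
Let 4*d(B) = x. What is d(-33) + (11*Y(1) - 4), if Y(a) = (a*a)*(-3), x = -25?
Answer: -173/4 ≈ -43.250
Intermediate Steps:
Y(a) = -3*a**2 (Y(a) = a**2*(-3) = -3*a**2)
d(B) = -25/4 (d(B) = (1/4)*(-25) = -25/4)
d(-33) + (11*Y(1) - 4) = -25/4 + (11*(-3*1**2) - 4) = -25/4 + (11*(-3*1) - 4) = -25/4 + (11*(-3) - 4) = -25/4 + (-33 - 4) = -25/4 - 37 = -173/4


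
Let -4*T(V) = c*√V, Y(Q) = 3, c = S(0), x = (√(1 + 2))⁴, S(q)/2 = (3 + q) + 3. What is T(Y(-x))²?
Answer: 27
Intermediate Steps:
S(q) = 12 + 2*q (S(q) = 2*((3 + q) + 3) = 2*(6 + q) = 12 + 2*q)
x = 9 (x = (√3)⁴ = 9)
c = 12 (c = 12 + 2*0 = 12 + 0 = 12)
T(V) = -3*√V
T(Y(-x))² = (-3*√3)² = 27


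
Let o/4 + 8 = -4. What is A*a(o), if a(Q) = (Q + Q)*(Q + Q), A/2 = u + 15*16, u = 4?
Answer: 4497408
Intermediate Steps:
o = -48 (o = -32 + 4*(-4) = -32 - 16 = -48)
A = 488 (A = 2*(4 + 15*16) = 2*(4 + 240) = 2*244 = 488)
a(Q) = 4*Q² (a(Q) = (2*Q)*(2*Q) = 4*Q²)
A*a(o) = 488*(4*(-48)²) = 488*(4*2304) = 488*9216 = 4497408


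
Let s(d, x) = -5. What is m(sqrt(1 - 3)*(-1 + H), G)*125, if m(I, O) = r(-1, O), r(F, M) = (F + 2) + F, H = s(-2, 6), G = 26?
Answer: 0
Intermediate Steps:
H = -5
r(F, M) = 2 + 2*F (r(F, M) = (2 + F) + F = 2 + 2*F)
m(I, O) = 0 (m(I, O) = 2 + 2*(-1) = 2 - 2 = 0)
m(sqrt(1 - 3)*(-1 + H), G)*125 = 0*125 = 0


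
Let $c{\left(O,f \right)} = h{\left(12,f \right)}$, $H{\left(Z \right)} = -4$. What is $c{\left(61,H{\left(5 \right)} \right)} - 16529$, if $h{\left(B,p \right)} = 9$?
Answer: $-16520$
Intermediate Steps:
$c{\left(O,f \right)} = 9$
$c{\left(61,H{\left(5 \right)} \right)} - 16529 = 9 - 16529 = -16520$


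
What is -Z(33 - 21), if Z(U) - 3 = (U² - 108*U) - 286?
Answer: 1435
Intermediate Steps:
Z(U) = -283 + U² - 108*U (Z(U) = 3 + ((U² - 108*U) - 286) = 3 + (-286 + U² - 108*U) = -283 + U² - 108*U)
-Z(33 - 21) = -(-283 + (33 - 21)² - 108*(33 - 21)) = -(-283 + 12² - 108*12) = -(-283 + 144 - 1296) = -1*(-1435) = 1435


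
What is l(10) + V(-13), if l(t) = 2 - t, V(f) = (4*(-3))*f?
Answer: 148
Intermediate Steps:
V(f) = -12*f
l(10) + V(-13) = (2 - 1*10) - 12*(-13) = (2 - 10) + 156 = -8 + 156 = 148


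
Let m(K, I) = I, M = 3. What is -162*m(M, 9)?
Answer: -1458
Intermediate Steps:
-162*m(M, 9) = -162*9 = -1458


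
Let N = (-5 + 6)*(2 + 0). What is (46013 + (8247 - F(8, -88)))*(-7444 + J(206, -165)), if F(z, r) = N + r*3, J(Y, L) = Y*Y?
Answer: 1907833824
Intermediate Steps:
J(Y, L) = Y²
N = 2 (N = 1*2 = 2)
F(z, r) = 2 + 3*r (F(z, r) = 2 + r*3 = 2 + 3*r)
(46013 + (8247 - F(8, -88)))*(-7444 + J(206, -165)) = (46013 + (8247 - (2 + 3*(-88))))*(-7444 + 206²) = (46013 + (8247 - (2 - 264)))*(-7444 + 42436) = (46013 + (8247 - 1*(-262)))*34992 = (46013 + (8247 + 262))*34992 = (46013 + 8509)*34992 = 54522*34992 = 1907833824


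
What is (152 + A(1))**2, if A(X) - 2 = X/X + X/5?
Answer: 602176/25 ≈ 24087.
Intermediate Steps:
A(X) = 3 + X/5 (A(X) = 2 + (X/X + X/5) = 2 + (1 + X*(1/5)) = 2 + (1 + X/5) = 3 + X/5)
(152 + A(1))**2 = (152 + (3 + (1/5)*1))**2 = (152 + (3 + 1/5))**2 = (152 + 16/5)**2 = (776/5)**2 = 602176/25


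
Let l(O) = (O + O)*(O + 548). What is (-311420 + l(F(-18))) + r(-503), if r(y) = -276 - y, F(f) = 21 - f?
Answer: -265407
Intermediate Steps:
l(O) = 2*O*(548 + O) (l(O) = (2*O)*(548 + O) = 2*O*(548 + O))
(-311420 + l(F(-18))) + r(-503) = (-311420 + 2*(21 - 1*(-18))*(548 + (21 - 1*(-18)))) + (-276 - 1*(-503)) = (-311420 + 2*(21 + 18)*(548 + (21 + 18))) + (-276 + 503) = (-311420 + 2*39*(548 + 39)) + 227 = (-311420 + 2*39*587) + 227 = (-311420 + 45786) + 227 = -265634 + 227 = -265407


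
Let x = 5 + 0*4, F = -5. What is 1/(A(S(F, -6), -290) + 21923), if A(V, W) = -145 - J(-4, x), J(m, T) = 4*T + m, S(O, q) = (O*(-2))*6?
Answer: 1/21762 ≈ 4.5952e-5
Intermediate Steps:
S(O, q) = -12*O (S(O, q) = -2*O*6 = -12*O)
x = 5 (x = 5 + 0 = 5)
J(m, T) = m + 4*T
A(V, W) = -161 (A(V, W) = -145 - (-4 + 4*5) = -145 - (-4 + 20) = -145 - 1*16 = -145 - 16 = -161)
1/(A(S(F, -6), -290) + 21923) = 1/(-161 + 21923) = 1/21762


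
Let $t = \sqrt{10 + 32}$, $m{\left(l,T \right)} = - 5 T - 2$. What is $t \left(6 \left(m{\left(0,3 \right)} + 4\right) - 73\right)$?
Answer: $- 151 \sqrt{42} \approx -978.59$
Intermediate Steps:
$m{\left(l,T \right)} = -2 - 5 T$
$t = \sqrt{42} \approx 6.4807$
$t \left(6 \left(m{\left(0,3 \right)} + 4\right) - 73\right) = \sqrt{42} \left(6 \left(\left(-2 - 15\right) + 4\right) - 73\right) = \sqrt{42} \left(6 \left(-17 + 4\right) - 73\right) = \sqrt{42} \left(6 \left(-13\right) - 73\right) = \sqrt{42} \left(-78 - 73\right) = \sqrt{42} \left(-151\right) = - 151 \sqrt{42}$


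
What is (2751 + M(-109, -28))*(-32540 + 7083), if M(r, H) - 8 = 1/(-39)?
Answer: -2739173200/39 ≈ -7.0235e+7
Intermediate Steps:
M(r, H) = 311/39 (M(r, H) = 8 + 1/(-39) = 8 - 1/39 = 311/39)
(2751 + M(-109, -28))*(-32540 + 7083) = (2751 + 311/39)*(-32540 + 7083) = (107600/39)*(-25457) = -2739173200/39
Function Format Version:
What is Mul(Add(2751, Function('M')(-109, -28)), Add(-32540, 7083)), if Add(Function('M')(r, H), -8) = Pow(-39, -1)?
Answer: Rational(-2739173200, 39) ≈ -7.0235e+7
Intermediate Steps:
Function('M')(r, H) = Rational(311, 39) (Function('M')(r, H) = Add(8, Pow(-39, -1)) = Add(8, Rational(-1, 39)) = Rational(311, 39))
Mul(Add(2751, Function('M')(-109, -28)), Add(-32540, 7083)) = Mul(Add(2751, Rational(311, 39)), Add(-32540, 7083)) = Mul(Rational(107600, 39), -25457) = Rational(-2739173200, 39)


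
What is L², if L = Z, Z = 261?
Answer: 68121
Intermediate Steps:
L = 261
L² = 261² = 68121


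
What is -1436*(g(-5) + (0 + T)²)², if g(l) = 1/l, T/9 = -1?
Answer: -234378176/25 ≈ -9.3751e+6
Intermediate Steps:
T = -9 (T = 9*(-1) = -9)
-1436*(g(-5) + (0 + T)²)² = -1436*(1/(-5) + (0 - 9)²)² = -1436*(-⅕ + (-9)²)² = -1436*(-⅕ + 81)² = -1436*(404/5)² = -1436*163216/25 = -234378176/25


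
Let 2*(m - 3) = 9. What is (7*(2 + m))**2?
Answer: 17689/4 ≈ 4422.3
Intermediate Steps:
m = 15/2 (m = 3 + (1/2)*9 = 3 + 9/2 = 15/2 ≈ 7.5000)
(7*(2 + m))**2 = (7*(2 + 15/2))**2 = (7*(19/2))**2 = (133/2)**2 = 17689/4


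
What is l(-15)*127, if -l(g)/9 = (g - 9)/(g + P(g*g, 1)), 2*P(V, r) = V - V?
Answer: -9144/5 ≈ -1828.8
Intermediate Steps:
P(V, r) = 0 (P(V, r) = (V - V)/2 = (½)*0 = 0)
l(g) = -9*(-9 + g)/g (l(g) = -9*(g - 9)/(g + 0) = -9*(-9 + g)/g)
l(-15)*127 = (-9 + 81/(-15))*127 = (-9 + 81*(-1/15))*127 = (-9 - 27/5)*127 = -72/5*127 = -9144/5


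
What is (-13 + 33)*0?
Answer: 0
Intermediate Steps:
(-13 + 33)*0 = 20*0 = 0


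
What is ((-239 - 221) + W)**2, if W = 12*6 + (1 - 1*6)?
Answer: 154449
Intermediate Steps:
W = 67 (W = 72 + (1 - 6) = 72 - 5 = 67)
((-239 - 221) + W)**2 = ((-239 - 221) + 67)**2 = (-460 + 67)**2 = (-393)**2 = 154449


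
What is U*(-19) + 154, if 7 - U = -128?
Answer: -2411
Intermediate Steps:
U = 135 (U = 7 - 1*(-128) = 7 + 128 = 135)
U*(-19) + 154 = 135*(-19) + 154 = -2565 + 154 = -2411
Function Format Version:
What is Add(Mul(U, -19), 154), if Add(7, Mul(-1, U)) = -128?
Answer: -2411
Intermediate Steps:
U = 135 (U = Add(7, Mul(-1, -128)) = Add(7, 128) = 135)
Add(Mul(U, -19), 154) = Add(Mul(135, -19), 154) = Add(-2565, 154) = -2411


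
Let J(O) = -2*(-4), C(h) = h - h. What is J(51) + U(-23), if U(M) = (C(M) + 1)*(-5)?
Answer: 3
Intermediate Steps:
C(h) = 0
J(O) = 8
U(M) = -5 (U(M) = (0 + 1)*(-5) = 1*(-5) = -5)
J(51) + U(-23) = 8 - 5 = 3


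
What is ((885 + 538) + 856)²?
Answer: 5193841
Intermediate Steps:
((885 + 538) + 856)² = (1423 + 856)² = 2279² = 5193841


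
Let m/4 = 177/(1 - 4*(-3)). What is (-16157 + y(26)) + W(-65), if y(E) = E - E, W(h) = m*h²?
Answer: 213943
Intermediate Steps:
m = 708/13 (m = 4*(177/(1 - 4*(-3))) = 4*(177/(1 + 12)) = 4*(177/13) = 708/13 ≈ 54.462)
W(h) = 708*h²/13
y(E) = 0
(-16157 + y(26)) + W(-65) = (-16157 + 0) + (708/13)*(-65)² = -16157 + (708/13)*4225 = -16157 + 230100 = 213943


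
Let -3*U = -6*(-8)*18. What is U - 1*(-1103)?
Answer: 815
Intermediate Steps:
U = -288 (U = -(-6*(-8))*18/3 = -16*18 = -1/3*864 = -288)
U - 1*(-1103) = -288 - 1*(-1103) = -288 + 1103 = 815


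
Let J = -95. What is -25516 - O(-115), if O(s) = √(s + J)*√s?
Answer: -25516 + 5*√966 ≈ -25361.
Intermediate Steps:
O(s) = √s*√(-95 + s) (O(s) = √(s - 95)*√s = √(-95 + s)*√s = √s*√(-95 + s))
-25516 - O(-115) = -25516 - √(-115)*√(-95 - 115) = -25516 - I*√115*√(-210) = -25516 - I*√115*I*√210 = -25516 - (-5)*√966 = -25516 + 5*√966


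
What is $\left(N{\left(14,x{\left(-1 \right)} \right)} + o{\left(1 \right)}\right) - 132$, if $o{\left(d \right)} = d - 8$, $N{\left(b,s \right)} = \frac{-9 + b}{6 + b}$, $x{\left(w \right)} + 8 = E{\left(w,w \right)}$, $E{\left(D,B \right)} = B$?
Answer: $- \frac{555}{4} \approx -138.75$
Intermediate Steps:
$x{\left(w \right)} = -8 + w$
$N{\left(b,s \right)} = \frac{-9 + b}{6 + b}$
$o{\left(d \right)} = -8 + d$
$\left(N{\left(14,x{\left(-1 \right)} \right)} + o{\left(1 \right)}\right) - 132 = \left(\frac{-9 + 14}{6 + 14} + \left(-8 + 1\right)\right) - 132 = \left(\frac{1}{20} \cdot 5 - 7\right) - 132 = \left(\frac{1}{4} - 7\right) - 132 = - \frac{27}{4} - 132 = - \frac{555}{4}$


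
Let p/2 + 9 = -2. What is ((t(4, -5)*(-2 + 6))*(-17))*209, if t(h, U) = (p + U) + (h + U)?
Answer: 397936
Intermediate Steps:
p = -22 (p = -18 + 2*(-2) = -18 - 4 = -22)
t(h, U) = -22 + h + 2*U (t(h, U) = (-22 + U) + (h + U) = (-22 + U) + (U + h) = -22 + h + 2*U)
((t(4, -5)*(-2 + 6))*(-17))*209 = (((-22 + 4 + 2*(-5))*(-2 + 6))*(-17))*209 = (((-22 + 4 - 10)*4)*(-17))*209 = (-28*4*(-17))*209 = -112*(-17)*209 = 1904*209 = 397936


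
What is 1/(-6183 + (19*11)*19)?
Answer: -1/2212 ≈ -0.00045208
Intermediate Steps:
1/(-6183 + (19*11)*19) = 1/(-6183 + 209*19) = 1/(-6183 + 3971) = 1/(-2212) = -1/2212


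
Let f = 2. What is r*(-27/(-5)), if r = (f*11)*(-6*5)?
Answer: -3564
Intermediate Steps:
r = -660 (r = (2*11)*(-6*5) = 22*(-30) = -660)
r*(-27/(-5)) = -(-17820)/(-5) = -(-17820)*(-1)/5 = -660*27/5 = -3564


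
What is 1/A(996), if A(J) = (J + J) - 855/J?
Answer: 332/661059 ≈ 0.00050222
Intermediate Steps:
A(J) = -855/J + 2*J (A(J) = 2*J - 855/J = -855/J + 2*J)
1/A(996) = 1/(-855/996 + 2*996) = 1/(-855*1/996 + 1992) = 1/(-285/332 + 1992) = 1/(661059/332) = 332/661059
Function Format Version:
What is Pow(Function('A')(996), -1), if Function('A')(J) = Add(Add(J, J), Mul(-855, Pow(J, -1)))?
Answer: Rational(332, 661059) ≈ 0.00050222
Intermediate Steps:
Function('A')(J) = Add(Mul(-855, Pow(J, -1)), Mul(2, J)) (Function('A')(J) = Add(Mul(2, J), Mul(-855, Pow(J, -1))) = Add(Mul(-855, Pow(J, -1)), Mul(2, J)))
Pow(Function('A')(996), -1) = Pow(Add(Mul(-855, Pow(996, -1)), Mul(2, 996)), -1) = Pow(Add(Mul(-855, Rational(1, 996)), 1992), -1) = Pow(Add(Rational(-285, 332), 1992), -1) = Pow(Rational(661059, 332), -1) = Rational(332, 661059)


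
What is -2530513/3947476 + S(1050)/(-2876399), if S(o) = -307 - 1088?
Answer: -7273258333667/11354516018924 ≈ -0.64056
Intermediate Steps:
S(o) = -1395
-2530513/3947476 + S(1050)/(-2876399) = -2530513/3947476 - 1395/(-2876399) = -2530513*1/3947476 - 1395*(-1/2876399) = -2530513/3947476 + 1395/2876399 = -7273258333667/11354516018924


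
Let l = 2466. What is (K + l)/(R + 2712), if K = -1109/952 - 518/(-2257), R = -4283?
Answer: -143151231/91231112 ≈ -1.5691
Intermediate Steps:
K = -54321/58072 (K = -1109*1/952 - 518*(-1/2257) = -1109/952 + 14/61 = -54321/58072 ≈ -0.93541)
(K + l)/(R + 2712) = (-54321/58072 + 2466)/(-4283 + 2712) = (143151231/58072)/(-1571) = (143151231/58072)*(-1/1571) = -143151231/91231112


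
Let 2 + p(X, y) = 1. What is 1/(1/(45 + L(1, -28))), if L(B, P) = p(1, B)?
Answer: 44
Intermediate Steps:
p(X, y) = -1 (p(X, y) = -2 + 1 = -1)
L(B, P) = -1
1/(1/(45 + L(1, -28))) = 1/(1/(45 - 1)) = 1/(1/44) = 44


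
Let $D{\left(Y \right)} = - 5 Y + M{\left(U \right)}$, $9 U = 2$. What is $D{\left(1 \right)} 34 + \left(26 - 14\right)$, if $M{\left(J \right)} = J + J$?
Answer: $- \frac{1286}{9} \approx -142.89$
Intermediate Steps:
$U = \frac{2}{9}$ ($U = \frac{1}{9} \cdot 2 = \frac{2}{9} \approx 0.22222$)
$M{\left(J \right)} = 2 J$
$D{\left(Y \right)} = \frac{4}{9} - 5 Y$ ($D{\left(Y \right)} = - 5 Y + 2 \cdot \frac{2}{9} = - 5 Y + \frac{4}{9} = \frac{4}{9} - 5 Y$)
$D{\left(1 \right)} 34 + \left(26 - 14\right) = \left(\frac{4}{9} - 5\right) 34 + \left(26 - 14\right) = \left(- \frac{41}{9}\right) 34 + 12 = - \frac{1394}{9} + 12 = - \frac{1286}{9}$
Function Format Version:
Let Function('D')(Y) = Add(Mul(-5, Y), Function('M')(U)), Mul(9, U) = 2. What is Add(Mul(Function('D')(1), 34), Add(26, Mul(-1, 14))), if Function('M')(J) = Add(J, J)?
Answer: Rational(-1286, 9) ≈ -142.89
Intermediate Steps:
U = Rational(2, 9) (U = Mul(Rational(1, 9), 2) = Rational(2, 9) ≈ 0.22222)
Function('M')(J) = Mul(2, J)
Function('D')(Y) = Add(Rational(4, 9), Mul(-5, Y)) (Function('D')(Y) = Add(Mul(-5, Y), Mul(2, Rational(2, 9))) = Add(Mul(-5, Y), Rational(4, 9)) = Add(Rational(4, 9), Mul(-5, Y)))
Add(Mul(Function('D')(1), 34), Add(26, Mul(-1, 14))) = Add(Mul(Add(Rational(4, 9), Mul(-5, 1)), 34), Add(26, Mul(-1, 14))) = Add(Mul(Add(Rational(4, 9), -5), 34), Add(26, -14)) = Add(Mul(Rational(-41, 9), 34), 12) = Add(Rational(-1394, 9), 12) = Rational(-1286, 9)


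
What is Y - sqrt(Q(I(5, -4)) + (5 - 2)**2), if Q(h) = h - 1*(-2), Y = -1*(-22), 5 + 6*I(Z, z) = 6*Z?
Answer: 22 - sqrt(546)/6 ≈ 18.106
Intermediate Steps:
I(Z, z) = -5/6 + Z (I(Z, z) = -5/6 + (6*Z)/6 = -5/6 + Z)
Y = 22
Q(h) = 2 + h (Q(h) = h + 2 = 2 + h)
Y - sqrt(Q(I(5, -4)) + (5 - 2)**2) = 22 - sqrt((2 + (-5/6 + 5)) + (5 - 2)**2) = 22 - sqrt((2 + 25/6) + 3**2) = 22 - sqrt(37/6 + 9) = 22 - sqrt(91/6) = 22 - sqrt(546)/6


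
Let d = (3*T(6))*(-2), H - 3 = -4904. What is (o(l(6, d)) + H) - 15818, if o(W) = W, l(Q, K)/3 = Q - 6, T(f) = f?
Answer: -20719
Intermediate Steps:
H = -4901 (H = 3 - 4904 = -4901)
d = -36 (d = (3*6)*(-2) = 18*(-2) = -36)
l(Q, K) = -18 + 3*Q (l(Q, K) = 3*(Q - 6) = 3*(-6 + Q) = -18 + 3*Q)
(o(l(6, d)) + H) - 15818 = ((-18 + 3*6) - 4901) - 15818 = ((-18 + 18) - 4901) - 15818 = (0 - 4901) - 15818 = -4901 - 15818 = -20719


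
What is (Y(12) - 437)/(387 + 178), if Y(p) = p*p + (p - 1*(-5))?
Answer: -276/565 ≈ -0.48850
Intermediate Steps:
Y(p) = 5 + p + p**2 (Y(p) = p**2 + (p + 5) = p**2 + (5 + p) = 5 + p + p**2)
(Y(12) - 437)/(387 + 178) = ((5 + 12 + 12**2) - 437)/(387 + 178) = ((5 + 12 + 144) - 437)/565 = (161 - 437)*(1/565) = -276*1/565 = -276/565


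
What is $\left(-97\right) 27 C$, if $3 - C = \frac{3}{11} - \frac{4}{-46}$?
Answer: $- \frac{1749492}{253} \approx -6915.0$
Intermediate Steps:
$C = \frac{668}{253}$ ($C = 3 - \left(\frac{3}{11} - \frac{4}{-46}\right) = 3 - \left(3 \cdot \frac{1}{11} - - \frac{2}{23}\right) = 3 - \left(\frac{3}{11} + \frac{2}{23}\right) = 3 - \frac{91}{253} = \frac{668}{253} \approx 2.6403$)
$\left(-97\right) 27 C = \left(-97\right) 27 \cdot \frac{668}{253} = \left(-2619\right) \frac{668}{253} = - \frac{1749492}{253}$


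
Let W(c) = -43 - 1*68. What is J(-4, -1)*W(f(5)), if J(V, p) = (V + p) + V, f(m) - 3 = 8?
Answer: 999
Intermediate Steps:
f(m) = 11 (f(m) = 3 + 8 = 11)
W(c) = -111 (W(c) = -43 - 68 = -111)
J(V, p) = p + 2*V
J(-4, -1)*W(f(5)) = (-1 + 2*(-4))*(-111) = (-1 - 8)*(-111) = -9*(-111) = 999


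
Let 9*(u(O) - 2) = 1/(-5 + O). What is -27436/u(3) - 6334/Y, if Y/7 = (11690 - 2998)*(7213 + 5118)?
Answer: -26465574099883/1875668410 ≈ -14110.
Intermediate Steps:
Y = 750267364 (Y = 7*((11690 - 2998)*(7213 + 5118)) = 7*(8692*12331) = 7*107181052 = 750267364)
u(O) = 2 + 1/(9*(-5 + O))
-27436/u(3) - 6334/Y = -27436*9*(-5 + 3)/(-89 + 18*3) - 6334/750267364 = -27436*(-18/(-89 + 54)) - 6334*1/750267364 = -27436/((⅑)*(-½)*(-35)) - 3167/375133682 = -27436/35/18 - 3167/375133682 = -27436*18/35 - 3167/375133682 = -493848/35 - 3167/375133682 = -26465574099883/1875668410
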